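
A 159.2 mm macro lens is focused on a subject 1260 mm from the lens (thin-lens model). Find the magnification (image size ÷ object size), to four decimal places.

Thin lens: 1/f = 1/dₒ + 1/dᵢ → 1/dᵢ = 1/159.2 − 1/1260 = 0.0054878 mm⁻¹, so dᵢ ≈ 182.2238 mm.
Magnification m = dᵢ/dₒ = 182.2238/1260 ≈ 0.14462.

0.1446×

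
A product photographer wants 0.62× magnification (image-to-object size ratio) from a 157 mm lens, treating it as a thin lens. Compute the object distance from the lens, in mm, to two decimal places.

410.23 mm

With m = dᵢ/dₒ and 1/f = 1/dₒ + 1/dᵢ, substituting dᵢ = m·dₒ gives 1/f = (1 + 1/m)/dₒ, hence dₒ = f·(1 + 1/m).
dₒ = 157 × (1 + 1/0.62) = 157 × 2.61290 ≈ 410.226 mm.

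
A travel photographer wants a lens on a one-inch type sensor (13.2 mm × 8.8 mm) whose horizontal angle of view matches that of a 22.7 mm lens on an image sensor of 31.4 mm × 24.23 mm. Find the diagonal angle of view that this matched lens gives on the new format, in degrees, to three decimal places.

Equal horizontal AOV ⇒ f₂ = f₁ · 13.2/31.4 = 22.7 × 0.42038 ≈ 9.5427 mm.
Sensor diagonal = √(13.2² + 8.8²) = √251.6800 ≈ 15.8644 mm.
Diagonal AOV on the new format = 2·arctan(15.8644 / (2 × 9.5427)) = 2·arctan(0.83124) ≈ 79.4691°.

79.469°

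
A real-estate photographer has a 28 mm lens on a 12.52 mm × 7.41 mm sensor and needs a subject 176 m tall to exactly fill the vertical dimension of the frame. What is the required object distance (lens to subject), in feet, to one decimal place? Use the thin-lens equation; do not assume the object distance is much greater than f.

W: 176 m = 176000 mm.
Magnification m = h/W = dᵢ/dₒ; combined with 1/f = 1/dₒ + 1/dᵢ this gives dₒ = f·(1 + W/h).
dₒ = 28 mm × (1 + 176000/7.41) = 28 × 23752.6869 ≈ 665075.233 mm = 665075.233/304.8 ft = 2182.01 ft.

2182.0 ft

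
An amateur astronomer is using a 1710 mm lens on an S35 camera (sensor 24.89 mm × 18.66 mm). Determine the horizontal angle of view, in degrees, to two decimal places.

0.83°

Angle of view α = 2·arctan(w/2f) with w = 24.89 mm and f = 1710 mm.
w/2f = 0.00728; arctan(0.00728) ≈ 0.4170°, so α ≈ 0.8340°.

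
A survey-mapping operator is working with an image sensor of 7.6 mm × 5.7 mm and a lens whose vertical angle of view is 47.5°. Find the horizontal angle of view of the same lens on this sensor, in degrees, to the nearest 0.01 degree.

From the vertical AOV: f = 5.7 / (2·tan(23.75°)) = 5.7 / 0.88002 ≈ 6.4771 mm.
Horizontal AOV = 2·arctan(7.6 / (2 × 6.4771)) = 2·arctan(0.58668) ≈ 60.7987°.

60.80°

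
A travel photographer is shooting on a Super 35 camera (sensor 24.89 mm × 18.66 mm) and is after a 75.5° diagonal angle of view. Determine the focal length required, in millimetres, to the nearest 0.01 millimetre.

Sensor diagonal = √(24.89² + 18.66²) = √967.7077 ≈ 31.1080 mm.
From α = 2·arctan(d/2f) we get f = d / (2·tan(α/2)).
With d = 31.1080 mm and α/2 = 37.75°, tan(α/2) ≈ 0.77428, so f ≈ 31.1080 / 1.54857 ≈ 20.0883 mm.

20.09 mm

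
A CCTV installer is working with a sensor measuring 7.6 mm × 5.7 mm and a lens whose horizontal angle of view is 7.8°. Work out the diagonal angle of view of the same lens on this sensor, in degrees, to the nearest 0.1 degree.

9.7°

From the horizontal AOV: f = 7.6 / (2·tan(3.9°)) = 7.6 / 0.13635 ≈ 55.7404 mm.
Sensor diagonal = √(7.6² + 5.7²) = √90.2500 ≈ 9.5000 mm.
Diagonal AOV = 2·arctan(9.5000 / (2 × 55.7404)) = 2·arctan(0.08522) ≈ 9.7416°.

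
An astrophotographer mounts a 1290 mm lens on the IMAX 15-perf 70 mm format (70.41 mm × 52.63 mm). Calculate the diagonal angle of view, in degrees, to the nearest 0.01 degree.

Sensor diagonal = √(70.41² + 52.63²) = √7727.4850 ≈ 87.9061 mm.
Angle of view α = 2·arctan(d/2f) with d = 87.9061 mm and f = 1290 mm.
d/2f = 0.03407; arctan(0.03407) ≈ 1.9514°, so α ≈ 3.9029°.

3.90°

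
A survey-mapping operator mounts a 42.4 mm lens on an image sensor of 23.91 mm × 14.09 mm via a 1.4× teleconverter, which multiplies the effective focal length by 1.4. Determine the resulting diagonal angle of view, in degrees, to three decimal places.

Effective focal length f = 42.4 × 1.4 = 59.36 mm.
Sensor diagonal = √(23.91² + 14.09²) = √770.2162 ≈ 27.7528 mm.
α = 2·arctan(27.753 / (2 × 59.36)) = 2·arctan(0.23377) ≈ 26.3151°.

26.315°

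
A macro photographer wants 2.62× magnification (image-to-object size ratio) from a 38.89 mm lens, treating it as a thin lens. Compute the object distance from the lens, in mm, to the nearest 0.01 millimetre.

53.73 mm

With m = dᵢ/dₒ and 1/f = 1/dₒ + 1/dᵢ, substituting dᵢ = m·dₒ gives 1/f = (1 + 1/m)/dₒ, hence dₒ = f·(1 + 1/m).
dₒ = 38.89 × (1 + 1/2.62) = 38.89 × 1.38168 ≈ 53.734 mm.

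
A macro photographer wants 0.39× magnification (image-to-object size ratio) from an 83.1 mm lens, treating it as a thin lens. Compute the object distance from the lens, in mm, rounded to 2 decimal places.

296.18 mm

With m = dᵢ/dₒ and 1/f = 1/dₒ + 1/dᵢ, substituting dᵢ = m·dₒ gives 1/f = (1 + 1/m)/dₒ, hence dₒ = f·(1 + 1/m).
dₒ = 83.1 × (1 + 1/0.39) = 83.1 × 3.56410 ≈ 296.177 mm.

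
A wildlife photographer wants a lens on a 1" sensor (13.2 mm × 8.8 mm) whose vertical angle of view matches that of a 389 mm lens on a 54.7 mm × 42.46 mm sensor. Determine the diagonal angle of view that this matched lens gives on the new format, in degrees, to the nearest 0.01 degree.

Equal vertical AOV ⇒ f₂ = f₁ · 8.8/42.46 = 389 × 0.20725 ≈ 80.6218 mm.
Sensor diagonal = √(13.2² + 8.8²) = √251.6800 ≈ 15.8644 mm.
Diagonal AOV on the new format = 2·arctan(15.8644 / (2 × 80.6218)) = 2·arctan(0.09839) ≈ 11.2383°.

11.24°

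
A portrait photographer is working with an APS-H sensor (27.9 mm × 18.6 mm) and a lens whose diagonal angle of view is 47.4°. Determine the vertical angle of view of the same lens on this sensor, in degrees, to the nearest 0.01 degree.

27.37°

Sensor diagonal = √(27.9² + 18.6²) = √1124.3700 ≈ 33.5316 mm.
From the diagonal AOV: f = 33.5316 / (2·tan(23.7°)) = 33.5316 / 0.87794 ≈ 38.1936 mm.
Vertical AOV = 2·arctan(18.6 / (2 × 38.1936)) = 2·arctan(0.24350) ≈ 27.3700°.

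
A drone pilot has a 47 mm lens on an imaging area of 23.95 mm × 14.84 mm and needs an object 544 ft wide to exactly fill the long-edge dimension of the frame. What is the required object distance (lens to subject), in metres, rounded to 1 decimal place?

W: 544 ft × 304.8 mm/ft = 165811.19 mm.
Magnification m = w/W = dᵢ/dₒ; combined with 1/f = 1/dₒ + 1/dᵢ this gives dₒ = f·(1 + W/w).
dₒ = 47 mm × (1 + 165811/23.95) = 47 × 6924.2232 ≈ 325438.489 mm = 325.438 m.

325.4 m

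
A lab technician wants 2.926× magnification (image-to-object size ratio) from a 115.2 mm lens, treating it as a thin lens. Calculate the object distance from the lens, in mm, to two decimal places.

With m = dᵢ/dₒ and 1/f = 1/dₒ + 1/dᵢ, substituting dᵢ = m·dₒ gives 1/f = (1 + 1/m)/dₒ, hence dₒ = f·(1 + 1/m).
dₒ = 115.2 × (1 + 1/2.926) = 115.2 × 1.34176 ≈ 154.571 mm.

154.57 mm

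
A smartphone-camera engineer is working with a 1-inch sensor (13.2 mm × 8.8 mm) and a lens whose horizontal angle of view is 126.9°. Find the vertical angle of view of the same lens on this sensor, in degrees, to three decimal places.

From the horizontal AOV: f = 13.2 / (2·tan(63.45°)) = 13.2 / 4.00263 ≈ 3.2978 mm.
Vertical AOV = 2·arctan(8.8 / (2 × 3.2978)) = 2·arctan(1.33421) ≈ 106.2963°.

106.296°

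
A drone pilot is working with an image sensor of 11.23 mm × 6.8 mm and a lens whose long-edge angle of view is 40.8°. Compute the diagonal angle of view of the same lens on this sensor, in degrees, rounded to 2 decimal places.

From the long-edge AOV: f = 11.23 / (2·tan(20.4°)) = 11.23 / 0.74379 ≈ 15.0983 mm.
Sensor diagonal = √(11.23² + 6.8²) = √172.3529 ≈ 13.1283 mm.
Diagonal AOV = 2·arctan(13.1283 / (2 × 15.0983)) = 2·arctan(0.43476) ≈ 46.9952°.

47.00°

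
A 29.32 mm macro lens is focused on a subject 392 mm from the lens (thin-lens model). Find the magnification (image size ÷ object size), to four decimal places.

0.0808×

Thin lens: 1/f = 1/dₒ + 1/dᵢ → 1/dᵢ = 1/29.32 − 1/392 = 0.0315554 mm⁻¹, so dᵢ ≈ 31.6903 mm.
Magnification m = dᵢ/dₒ = 31.6903/392 ≈ 0.08084.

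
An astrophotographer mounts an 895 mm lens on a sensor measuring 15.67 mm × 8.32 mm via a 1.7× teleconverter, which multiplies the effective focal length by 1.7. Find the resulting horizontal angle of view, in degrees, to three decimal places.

0.590°

Effective focal length f = 895 × 1.7 = 1521.5 mm.
α = 2·arctan(15.67 / (2 × 1521.5)) = 2·arctan(0.00515) ≈ 0.5901°.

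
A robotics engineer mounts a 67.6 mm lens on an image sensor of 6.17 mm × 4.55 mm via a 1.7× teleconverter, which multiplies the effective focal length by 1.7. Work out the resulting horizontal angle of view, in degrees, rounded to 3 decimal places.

Effective focal length f = 67.6 × 1.7 = 114.92 mm.
α = 2·arctan(6.17 / (2 × 114.92)) = 2·arctan(0.02684) ≈ 3.0754°.

3.075°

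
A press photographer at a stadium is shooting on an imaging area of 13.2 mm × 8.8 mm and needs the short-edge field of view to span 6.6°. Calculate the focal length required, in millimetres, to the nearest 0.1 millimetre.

76.3 mm

From α = 2·arctan(h/2f) we get f = h / (2·tan(α/2)).
With h = 8.8 mm and α/2 = 3.3°, tan(α/2) ≈ 0.05766, so f ≈ 8.8 / 0.11532 ≈ 76.3099 mm.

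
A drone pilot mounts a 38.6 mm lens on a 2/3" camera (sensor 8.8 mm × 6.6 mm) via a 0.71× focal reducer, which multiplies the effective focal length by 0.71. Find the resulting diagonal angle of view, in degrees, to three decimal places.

Effective focal length f = 38.6 × 0.71 = 27.406 mm.
Sensor diagonal = √(8.8² + 6.6²) = √121.0000 ≈ 11.0000 mm.
α = 2·arctan(11.000 / (2 × 27.406)) = 2·arctan(0.20069) ≈ 22.6954°.

22.695°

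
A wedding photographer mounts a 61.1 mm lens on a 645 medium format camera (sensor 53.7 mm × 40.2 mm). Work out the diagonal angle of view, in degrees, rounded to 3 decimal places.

Sensor diagonal = √(53.7² + 40.2²) = √4499.7300 ≈ 67.0800 mm.
Angle of view α = 2·arctan(d/2f) with d = 67.0800 mm and f = 61.1 mm.
d/2f = 0.54894; arctan(0.54894) ≈ 28.7640°, so α ≈ 57.5280°.

57.528°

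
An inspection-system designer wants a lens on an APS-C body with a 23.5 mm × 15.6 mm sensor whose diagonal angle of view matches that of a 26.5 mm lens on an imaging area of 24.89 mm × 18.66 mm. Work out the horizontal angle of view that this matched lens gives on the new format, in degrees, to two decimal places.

Sensor diagonal = √(24.89² + 18.66²) = √967.7077 ≈ 31.1080 mm.
Sensor diagonal = √(23.5² + 15.6²) = √795.6100 ≈ 28.2066 mm.
Equal diagonal AOV ⇒ f₂ = f₁ · 28.2066/31.1080 = 26.5 × 0.90673 ≈ 24.0283 mm.
Horizontal AOV on the new format = 2·arctan(23.5 / (2 × 24.0283)) = 2·arctan(0.48901) ≈ 52.1178°.

52.12°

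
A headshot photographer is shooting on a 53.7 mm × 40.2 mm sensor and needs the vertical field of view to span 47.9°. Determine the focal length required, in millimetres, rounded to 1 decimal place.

45.3 mm

From α = 2·arctan(h/2f) we get f = h / (2·tan(α/2)).
With h = 40.2 mm and α/2 = 23.95°, tan(α/2) ≈ 0.44418, so f ≈ 40.2 / 0.88837 ≈ 45.2516 mm.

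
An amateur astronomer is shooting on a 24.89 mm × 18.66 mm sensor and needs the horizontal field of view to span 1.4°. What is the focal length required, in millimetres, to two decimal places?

1018.59 mm

From α = 2·arctan(w/2f) we get f = w / (2·tan(α/2)).
With w = 24.89 mm and α/2 = 0.7°, tan(α/2) ≈ 0.01222, so f ≈ 24.89 / 0.02444 ≈ 1018.5864 mm.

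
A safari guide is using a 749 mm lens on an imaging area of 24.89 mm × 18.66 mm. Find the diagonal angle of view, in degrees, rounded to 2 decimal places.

Sensor diagonal = √(24.89² + 18.66²) = √967.7077 ≈ 31.1080 mm.
Angle of view α = 2·arctan(d/2f) with d = 31.1080 mm and f = 749 mm.
d/2f = 0.02077; arctan(0.02077) ≈ 1.1897°, so α ≈ 2.3793°.

2.38°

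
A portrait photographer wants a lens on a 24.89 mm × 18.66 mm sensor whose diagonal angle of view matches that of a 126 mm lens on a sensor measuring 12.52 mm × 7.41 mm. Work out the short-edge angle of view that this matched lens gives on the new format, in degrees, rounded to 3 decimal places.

3.967°

Sensor diagonal = √(12.52² + 7.41²) = √211.6585 ≈ 14.5485 mm.
Sensor diagonal = √(24.89² + 18.66²) = √967.7077 ≈ 31.1080 mm.
Equal diagonal AOV ⇒ f₂ = f₁ · 31.1080/14.5485 = 126 × 2.13823 ≈ 269.4169 mm.
Short-edge AOV on the new format = 2·arctan(18.66 / (2 × 269.4169)) = 2·arctan(0.03463) ≈ 3.9668°.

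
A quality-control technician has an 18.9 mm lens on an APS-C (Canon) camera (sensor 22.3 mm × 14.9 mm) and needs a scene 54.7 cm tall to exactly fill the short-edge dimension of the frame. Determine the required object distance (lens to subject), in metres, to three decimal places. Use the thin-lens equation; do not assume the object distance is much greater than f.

W: 54.7 cm = 547 mm.
Magnification m = h/W = dᵢ/dₒ; combined with 1/f = 1/dₒ + 1/dᵢ this gives dₒ = f·(1 + W/h).
dₒ = 18.9 mm × (1 + 547/14.9) = 18.9 × 37.7114 ≈ 712.746 mm = 0.712746 m.

0.713 m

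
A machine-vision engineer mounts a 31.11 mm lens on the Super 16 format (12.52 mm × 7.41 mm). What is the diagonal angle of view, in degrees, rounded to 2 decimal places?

26.32°

Sensor diagonal = √(12.52² + 7.41²) = √211.6585 ≈ 14.5485 mm.
Angle of view α = 2·arctan(d/2f) with d = 14.5485 mm and f = 31.11 mm.
d/2f = 0.23382; arctan(0.23382) ≈ 13.1606°, so α ≈ 26.3213°.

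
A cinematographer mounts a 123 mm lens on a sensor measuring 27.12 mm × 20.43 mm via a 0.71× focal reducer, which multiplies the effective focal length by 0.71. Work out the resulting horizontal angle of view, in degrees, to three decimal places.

Effective focal length f = 123 × 0.71 = 87.33 mm.
α = 2·arctan(27.12 / (2 × 87.33)) = 2·arctan(0.15527) ≈ 17.6520°.

17.652°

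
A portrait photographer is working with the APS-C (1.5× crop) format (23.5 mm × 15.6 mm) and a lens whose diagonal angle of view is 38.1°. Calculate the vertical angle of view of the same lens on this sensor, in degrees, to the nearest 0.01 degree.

Sensor diagonal = √(23.5² + 15.6²) = √795.6100 ≈ 28.2066 mm.
From the diagonal AOV: f = 28.2066 / (2·tan(19.05°)) = 28.2066 / 0.69061 ≈ 40.8431 mm.
Vertical AOV = 2·arctan(15.6 / (2 × 40.8431)) = 2·arctan(0.19097) ≈ 21.6237°.

21.62°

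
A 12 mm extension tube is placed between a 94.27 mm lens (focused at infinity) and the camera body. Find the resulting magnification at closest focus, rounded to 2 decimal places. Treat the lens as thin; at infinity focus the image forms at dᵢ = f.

The tube moves the image plane from f to f + e, so dᵢ = 94.27 + 12 = 106.27 mm. Focus is achieved when 1/f = 1/dₒ + 1/dᵢ, giving dₒ = 1/(1/f − 1/(f+e)).
Magnification m = dᵢ/dₒ = (f+e)·(1/f − 1/(f+e)) = e/f = 12/94.27 ≈ 0.1273.

0.13×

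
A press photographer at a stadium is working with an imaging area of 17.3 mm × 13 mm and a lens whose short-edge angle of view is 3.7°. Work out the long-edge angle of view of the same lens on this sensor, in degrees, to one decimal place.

From the short-edge AOV: f = 13 / (2·tan(1.85°)) = 13 / 0.06460 ≈ 201.2395 mm.
Long-edge AOV = 2·arctan(17.3 / (2 × 201.2395)) = 2·arctan(0.04298) ≈ 4.9225°.

4.9°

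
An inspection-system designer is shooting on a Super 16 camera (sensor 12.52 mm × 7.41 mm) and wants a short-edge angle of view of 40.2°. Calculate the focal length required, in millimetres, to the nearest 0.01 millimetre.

From α = 2·arctan(h/2f) we get f = h / (2·tan(α/2)).
With h = 7.41 mm and α/2 = 20.1°, tan(α/2) ≈ 0.36595, so f ≈ 7.41 / 0.73190 ≈ 10.1244 mm.

10.12 mm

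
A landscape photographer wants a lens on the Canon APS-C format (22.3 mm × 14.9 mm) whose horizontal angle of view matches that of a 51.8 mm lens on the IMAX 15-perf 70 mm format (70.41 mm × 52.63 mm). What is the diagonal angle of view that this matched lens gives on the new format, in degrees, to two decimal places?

Equal horizontal AOV ⇒ f₂ = f₁ · 22.3/70.41 = 51.8 × 0.31672 ≈ 16.4059 mm.
Sensor diagonal = √(22.3² + 14.9²) = √719.3000 ≈ 26.8198 mm.
Diagonal AOV on the new format = 2·arctan(26.8198 / (2 × 16.4059)) = 2·arctan(0.81738) ≈ 78.5239°.

78.52°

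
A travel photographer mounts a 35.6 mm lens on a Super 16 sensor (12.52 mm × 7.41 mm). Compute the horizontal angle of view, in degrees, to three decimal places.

19.946°

Angle of view α = 2·arctan(w/2f) with w = 12.52 mm and f = 35.6 mm.
w/2f = 0.17584; arctan(0.17584) ≈ 9.9731°, so α ≈ 19.9462°.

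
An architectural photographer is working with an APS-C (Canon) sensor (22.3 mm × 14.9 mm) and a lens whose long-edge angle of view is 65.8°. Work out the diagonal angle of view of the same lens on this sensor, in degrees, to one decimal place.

75.8°

From the long-edge AOV: f = 22.3 / (2·tan(32.9°)) = 22.3 / 1.29386 ≈ 17.2353 mm.
Sensor diagonal = √(22.3² + 14.9²) = √719.3000 ≈ 26.8198 mm.
Diagonal AOV = 2·arctan(26.8198 / (2 × 17.2353)) = 2·arctan(0.77805) ≈ 75.7693°.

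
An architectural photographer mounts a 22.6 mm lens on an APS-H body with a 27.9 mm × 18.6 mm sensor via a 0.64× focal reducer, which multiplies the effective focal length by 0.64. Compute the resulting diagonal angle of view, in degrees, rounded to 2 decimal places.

Effective focal length f = 22.6 × 0.64 = 14.464 mm.
Sensor diagonal = √(27.9² + 18.6²) = √1124.3700 ≈ 33.5316 mm.
α = 2·arctan(33.532 / (2 × 14.464)) = 2·arctan(1.15914) ≈ 98.4308°.

98.43°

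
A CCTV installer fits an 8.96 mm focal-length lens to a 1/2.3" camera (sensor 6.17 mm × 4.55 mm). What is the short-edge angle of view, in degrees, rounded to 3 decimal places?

Angle of view α = 2·arctan(h/2f) with h = 4.55 mm and f = 8.96 mm.
h/2f = 0.25391; arctan(0.25391) ≈ 14.2467°, so α ≈ 28.4934°.

28.493°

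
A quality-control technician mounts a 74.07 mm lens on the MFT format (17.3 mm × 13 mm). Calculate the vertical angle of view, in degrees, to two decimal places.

10.03°

Angle of view α = 2·arctan(h/2f) with h = 13 mm and f = 74.07 mm.
h/2f = 0.08775; arctan(0.08775) ≈ 5.0151°, so α ≈ 10.0303°.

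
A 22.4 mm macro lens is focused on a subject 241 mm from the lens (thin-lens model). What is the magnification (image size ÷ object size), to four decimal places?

0.1025×

Thin lens: 1/f = 1/dₒ + 1/dᵢ → 1/dᵢ = 1/22.4 − 1/241 = 0.0404935 mm⁻¹, so dᵢ ≈ 24.6953 mm.
Magnification m = dᵢ/dₒ = 24.6953/241 ≈ 0.10247.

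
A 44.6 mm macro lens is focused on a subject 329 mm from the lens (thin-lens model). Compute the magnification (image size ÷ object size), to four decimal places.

Thin lens: 1/f = 1/dₒ + 1/dᵢ → 1/dᵢ = 1/44.6 − 1/329 = 0.0193820 mm⁻¹, so dᵢ ≈ 51.5942 mm.
Magnification m = dᵢ/dₒ = 51.5942/329 ≈ 0.15682.

0.1568×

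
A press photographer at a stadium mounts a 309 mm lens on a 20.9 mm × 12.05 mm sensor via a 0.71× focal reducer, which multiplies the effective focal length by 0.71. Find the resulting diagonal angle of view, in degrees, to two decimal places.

6.29°

Effective focal length f = 309 × 0.71 = 219.39 mm.
Sensor diagonal = √(20.9² + 12.05²) = √582.0125 ≈ 24.1249 mm.
α = 2·arctan(24.125 / (2 × 219.39)) = 2·arctan(0.05498) ≈ 6.2941°.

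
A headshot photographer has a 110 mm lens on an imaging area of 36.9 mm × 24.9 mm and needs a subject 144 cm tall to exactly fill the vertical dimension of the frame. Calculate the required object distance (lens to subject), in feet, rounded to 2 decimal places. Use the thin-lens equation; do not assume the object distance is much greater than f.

21.23 ft

W: 144 cm = 1440 mm.
Magnification m = h/W = dᵢ/dₒ; combined with 1/f = 1/dₒ + 1/dᵢ this gives dₒ = f·(1 + W/h).
dₒ = 110 mm × (1 + 1440/24.9) = 110 × 58.8313 ≈ 6471.446 mm = 6471.446/304.8 ft = 21.2318 ft.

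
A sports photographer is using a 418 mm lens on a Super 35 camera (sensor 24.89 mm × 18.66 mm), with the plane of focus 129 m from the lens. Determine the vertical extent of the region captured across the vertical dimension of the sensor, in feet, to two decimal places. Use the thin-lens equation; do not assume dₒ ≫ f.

18.83 ft

dₒ: 129 m = 129000 mm.
Similar triangles through the lens centre give W/dₒ = h/dᵢ; with 1/f = 1/dₒ + 1/dᵢ this gives W = h·(dₒ − f)/f.
W = 18.66 mm × (129000 − 418) / 418 = 18.66 × 307.6124 ≈ 5740.048 mm = 5740.048/304.8 ft = 18.8322 ft.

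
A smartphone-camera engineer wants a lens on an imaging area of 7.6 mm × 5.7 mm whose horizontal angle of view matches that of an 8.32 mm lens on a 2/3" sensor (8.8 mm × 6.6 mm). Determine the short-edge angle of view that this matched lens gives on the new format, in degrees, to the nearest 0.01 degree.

43.27°

Equal horizontal AOV ⇒ f₂ = f₁ · 7.6/8.8 = 8.32 × 0.86364 ≈ 7.1855 mm.
Short-edge AOV on the new format = 2·arctan(5.7 / (2 × 7.1855)) = 2·arctan(0.39663) ≈ 43.2700°.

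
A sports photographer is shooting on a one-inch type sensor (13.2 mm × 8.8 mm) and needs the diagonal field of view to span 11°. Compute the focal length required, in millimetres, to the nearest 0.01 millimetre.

Sensor diagonal = √(13.2² + 8.8²) = √251.6800 ≈ 15.8644 mm.
From α = 2·arctan(d/2f) we get f = d / (2·tan(α/2)).
With d = 15.8644 mm and α/2 = 5.5°, tan(α/2) ≈ 0.09629, so f ≈ 15.8644 / 0.19258 ≈ 82.3792 mm.

82.38 mm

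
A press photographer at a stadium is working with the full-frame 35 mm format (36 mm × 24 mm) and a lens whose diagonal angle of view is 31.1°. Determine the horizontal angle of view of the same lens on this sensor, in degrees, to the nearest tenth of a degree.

26.1°

Sensor diagonal = √(36² + 24²) = √1872.0000 ≈ 43.2666 mm.
From the diagonal AOV: f = 43.2666 / (2·tan(15.55°)) = 43.2666 / 0.55653 ≈ 77.7437 mm.
Horizontal AOV = 2·arctan(36 / (2 × 77.7437)) = 2·arctan(0.23153) ≈ 26.0720°.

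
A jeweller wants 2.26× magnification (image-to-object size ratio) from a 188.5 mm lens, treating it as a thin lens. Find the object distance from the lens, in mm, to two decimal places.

With m = dᵢ/dₒ and 1/f = 1/dₒ + 1/dᵢ, substituting dᵢ = m·dₒ gives 1/f = (1 + 1/m)/dₒ, hence dₒ = f·(1 + 1/m).
dₒ = 188.5 × (1 + 1/2.26) = 188.5 × 1.44248 ≈ 271.907 mm.

271.91 mm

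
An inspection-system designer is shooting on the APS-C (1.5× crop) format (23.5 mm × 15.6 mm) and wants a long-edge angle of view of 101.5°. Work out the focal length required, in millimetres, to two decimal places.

9.60 mm

From α = 2·arctan(w/2f) we get f = w / (2·tan(α/2)).
With w = 23.5 mm and α/2 = 50.75°, tan(α/2) ≈ 1.22394, so f ≈ 23.5 / 2.44788 ≈ 9.6002 mm.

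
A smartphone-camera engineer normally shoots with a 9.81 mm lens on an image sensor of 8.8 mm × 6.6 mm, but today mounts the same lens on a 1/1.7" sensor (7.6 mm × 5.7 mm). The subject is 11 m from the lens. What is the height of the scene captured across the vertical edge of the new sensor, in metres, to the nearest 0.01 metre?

The focal length stays 9.81 mm; the relevant sensor dimension is now h = 5.7 mm. Object distance dₒ = 11 m = 11000 mm.
Thin-lens field height W = h·(dₒ − f)/f = 5.7 × (11000 − 9.81)/9.81 ≈ 6385.737 mm = 6.38574 m.

6.39 m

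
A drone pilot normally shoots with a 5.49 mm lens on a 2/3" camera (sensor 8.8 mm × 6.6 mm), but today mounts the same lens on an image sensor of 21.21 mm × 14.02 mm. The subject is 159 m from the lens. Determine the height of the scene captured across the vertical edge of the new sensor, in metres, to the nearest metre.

406 m

The focal length stays 5.49 mm; the relevant sensor dimension is now h = 14.02 mm. Object distance dₒ = 159 m = 159000 mm.
Thin-lens field height W = h·(dₒ − f)/f = 14.02 × (159000 − 5.49)/5.49 ≈ 406029.696 mm = 406.03 m.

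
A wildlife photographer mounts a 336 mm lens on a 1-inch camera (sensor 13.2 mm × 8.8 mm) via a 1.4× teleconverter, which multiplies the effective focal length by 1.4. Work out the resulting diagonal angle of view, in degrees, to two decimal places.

Effective focal length f = 336 × 1.4 = 470.4 mm.
Sensor diagonal = √(13.2² + 8.8²) = √251.6800 ≈ 15.8644 mm.
α = 2·arctan(15.864 / (2 × 470.4)) = 2·arctan(0.01686) ≈ 1.9321°.

1.93°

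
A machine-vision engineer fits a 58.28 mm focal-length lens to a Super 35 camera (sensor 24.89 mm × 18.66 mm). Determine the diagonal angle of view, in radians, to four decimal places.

0.5216 rad

Sensor diagonal = √(24.89² + 18.66²) = √967.7077 ≈ 31.1080 mm.
Angle of view α = 2·arctan(d/2f) with d = 31.1080 mm and f = 58.28 mm.
d/2f = 0.26688; arctan(0.26688) ≈ 0.2608 rad, so α ≈ 0.5216 rad.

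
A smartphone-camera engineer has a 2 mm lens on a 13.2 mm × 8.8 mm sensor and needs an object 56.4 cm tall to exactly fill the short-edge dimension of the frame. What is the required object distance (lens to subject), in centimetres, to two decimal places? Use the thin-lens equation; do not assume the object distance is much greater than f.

W: 56.4 cm = 564 mm.
Magnification m = h/W = dᵢ/dₒ; combined with 1/f = 1/dₒ + 1/dᵢ this gives dₒ = f·(1 + W/h).
dₒ = 2 mm × (1 + 564/8.8) = 2 × 65.0909 ≈ 130.182 mm = 13.0182 cm.

13.02 cm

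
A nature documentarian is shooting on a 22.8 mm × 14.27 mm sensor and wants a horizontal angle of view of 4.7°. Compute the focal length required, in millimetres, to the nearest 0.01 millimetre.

From α = 2·arctan(w/2f) we get f = w / (2·tan(α/2)).
With w = 22.8 mm and α/2 = 2.35°, tan(α/2) ≈ 0.04104, so f ≈ 22.8 / 0.08208 ≈ 277.7896 mm.

277.79 mm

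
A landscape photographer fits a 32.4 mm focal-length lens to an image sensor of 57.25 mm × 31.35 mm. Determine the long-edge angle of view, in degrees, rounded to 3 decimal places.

82.920°

Angle of view α = 2·arctan(w/2f) with w = 57.25 mm and f = 32.4 mm.
w/2f = 0.88349; arctan(0.88349) ≈ 41.4602°, so α ≈ 82.9204°.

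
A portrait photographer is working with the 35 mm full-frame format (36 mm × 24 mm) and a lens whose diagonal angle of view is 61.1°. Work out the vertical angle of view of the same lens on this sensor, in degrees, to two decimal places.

Sensor diagonal = √(36² + 24²) = √1872.0000 ≈ 43.2666 mm.
From the diagonal AOV: f = 43.2666 / (2·tan(30.55°)) = 43.2666 / 1.18044 ≈ 36.6529 mm.
Vertical AOV = 2·arctan(24 / (2 × 36.6529)) = 2·arctan(0.32740) ≈ 36.2565°.

36.26°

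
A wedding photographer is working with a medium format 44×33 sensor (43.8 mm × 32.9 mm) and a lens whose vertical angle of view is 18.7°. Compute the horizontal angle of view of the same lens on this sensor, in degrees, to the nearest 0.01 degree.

From the vertical AOV: f = 32.9 / (2·tan(9.35°)) = 32.9 / 0.32930 ≈ 99.9074 mm.
Horizontal AOV = 2·arctan(43.8 / (2 × 99.9074)) = 2·arctan(0.21920) ≈ 24.7277°.

24.73°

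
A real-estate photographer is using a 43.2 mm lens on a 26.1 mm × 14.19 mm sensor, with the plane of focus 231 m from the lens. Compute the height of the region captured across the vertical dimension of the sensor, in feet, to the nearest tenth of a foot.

248.9 ft

dₒ: 231 m = 231000 mm.
Similar triangles through the lens centre give W/dₒ = h/dᵢ; with 1/f = 1/dₒ + 1/dᵢ this gives W = h·(dₒ − f)/f.
W = 14.19 mm × (231000 − 43.2) / 43.2 = 14.19 × 5346.2222 ≈ 75862.893 mm = 75862.893/304.8 ft = 248.894 ft.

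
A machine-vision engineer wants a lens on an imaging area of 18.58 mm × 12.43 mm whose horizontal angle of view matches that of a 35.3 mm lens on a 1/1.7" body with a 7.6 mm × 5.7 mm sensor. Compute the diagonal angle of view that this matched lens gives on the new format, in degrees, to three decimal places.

14.759°

Equal horizontal AOV ⇒ f₂ = f₁ · 18.58/7.6 = 35.3 × 2.44474 ≈ 86.2992 mm.
Sensor diagonal = √(18.58² + 12.43²) = √499.7213 ≈ 22.3544 mm.
Diagonal AOV on the new format = 2·arctan(22.3544 / (2 × 86.2992)) = 2·arctan(0.12952) ≈ 14.7594°.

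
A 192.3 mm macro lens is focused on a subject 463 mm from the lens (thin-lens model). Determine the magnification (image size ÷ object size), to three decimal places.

Thin lens: 1/f = 1/dₒ + 1/dᵢ → 1/dᵢ = 1/192.3 − 1/463 = 0.0030404 mm⁻¹, so dᵢ ≈ 328.9062 mm.
Magnification m = dᵢ/dₒ = 328.9062/463 ≈ 0.71038.

0.710×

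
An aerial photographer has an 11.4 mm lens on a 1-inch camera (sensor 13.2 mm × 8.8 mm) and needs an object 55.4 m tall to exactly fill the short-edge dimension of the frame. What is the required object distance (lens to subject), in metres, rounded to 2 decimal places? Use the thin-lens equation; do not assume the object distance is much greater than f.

71.78 m

W: 55.4 m = 55400 mm.
Magnification m = h/W = dᵢ/dₒ; combined with 1/f = 1/dₒ + 1/dᵢ this gives dₒ = f·(1 + W/h).
dₒ = 11.4 mm × (1 + 55400/8.8) = 11.4 × 6296.4545 ≈ 71779.582 mm = 71.7796 m.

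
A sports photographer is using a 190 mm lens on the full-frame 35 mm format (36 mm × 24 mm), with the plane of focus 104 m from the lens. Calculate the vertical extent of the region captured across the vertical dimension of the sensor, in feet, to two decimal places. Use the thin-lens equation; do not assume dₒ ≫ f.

dₒ: 104 m = 104000 mm.
Similar triangles through the lens centre give W/dₒ = h/dᵢ; with 1/f = 1/dₒ + 1/dᵢ this gives W = h·(dₒ − f)/f.
W = 24 mm × (104000 − 190) / 190 = 24 × 546.3684 ≈ 13112.842 mm = 13112.842/304.8 ft = 43.0211 ft.

43.02 ft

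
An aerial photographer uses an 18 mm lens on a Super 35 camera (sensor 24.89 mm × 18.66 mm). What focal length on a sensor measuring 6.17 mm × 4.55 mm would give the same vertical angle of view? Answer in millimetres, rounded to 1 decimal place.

Equal angle of view means equal height/f ratio, so f₂ = f₁ · (height₂/height₁) = 18 × 4.55/18.66.
f₂ = 18 × 0.24384 ≈ 4.389 mm.

4.4 mm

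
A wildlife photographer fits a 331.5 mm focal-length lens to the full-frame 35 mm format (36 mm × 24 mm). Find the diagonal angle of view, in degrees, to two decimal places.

Sensor diagonal = √(36² + 24²) = √1872.0000 ≈ 43.2666 mm.
Angle of view α = 2·arctan(d/2f) with d = 43.2666 mm and f = 331.5 mm.
d/2f = 0.06526; arctan(0.06526) ≈ 3.7338°, so α ≈ 7.4675°.

7.47°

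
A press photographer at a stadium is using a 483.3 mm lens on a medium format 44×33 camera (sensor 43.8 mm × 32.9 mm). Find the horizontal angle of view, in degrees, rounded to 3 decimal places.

Angle of view α = 2·arctan(w/2f) with w = 43.8 mm and f = 483.3 mm.
w/2f = 0.04531; arctan(0.04531) ≈ 2.5945°, so α ≈ 5.1890°.

5.189°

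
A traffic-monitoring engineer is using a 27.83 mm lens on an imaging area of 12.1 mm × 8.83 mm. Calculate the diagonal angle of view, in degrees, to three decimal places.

30.125°

Sensor diagonal = √(12.1² + 8.83²) = √224.3789 ≈ 14.9793 mm.
Angle of view α = 2·arctan(d/2f) with d = 14.9793 mm and f = 27.83 mm.
d/2f = 0.26912; arctan(0.26912) ≈ 15.0626°, so α ≈ 30.1253°.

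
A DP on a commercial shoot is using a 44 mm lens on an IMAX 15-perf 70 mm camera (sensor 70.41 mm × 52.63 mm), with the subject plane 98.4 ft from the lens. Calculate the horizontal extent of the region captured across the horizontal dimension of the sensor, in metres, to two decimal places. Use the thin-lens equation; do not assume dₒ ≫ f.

dₒ: 98.4 ft × 304.8 mm/ft = 29992.32 mm.
Similar triangles through the lens centre give W/dₒ = w/dᵢ; with 1/f = 1/dₒ + 1/dᵢ this gives W = w·(dₒ − f)/f.
W = 70.41 mm × (29992.3 − 44) / 44 = 70.41 × 680.6436 ≈ 47924.117 mm = 47.9241 m.

47.92 m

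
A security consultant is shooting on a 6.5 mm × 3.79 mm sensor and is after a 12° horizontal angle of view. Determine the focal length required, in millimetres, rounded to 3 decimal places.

From α = 2·arctan(w/2f) we get f = w / (2·tan(α/2)).
With w = 6.5 mm and α/2 = 6°, tan(α/2) ≈ 0.10510, so f ≈ 6.5 / 0.21021 ≈ 30.9217 mm.

30.922 mm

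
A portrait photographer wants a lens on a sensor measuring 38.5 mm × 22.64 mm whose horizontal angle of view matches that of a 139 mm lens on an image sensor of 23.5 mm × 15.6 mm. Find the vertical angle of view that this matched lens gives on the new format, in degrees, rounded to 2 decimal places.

5.69°

Equal horizontal AOV ⇒ f₂ = f₁ · 38.5/23.5 = 139 × 1.63830 ≈ 227.7234 mm.
Vertical AOV on the new format = 2·arctan(22.64 / (2 × 227.7234)) = 2·arctan(0.04971) ≈ 5.6916°.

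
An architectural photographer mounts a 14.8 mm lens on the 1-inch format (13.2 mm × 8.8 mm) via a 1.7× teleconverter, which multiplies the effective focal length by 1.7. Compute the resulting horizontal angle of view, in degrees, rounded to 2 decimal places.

Effective focal length f = 14.8 × 1.7 = 25.16 mm.
α = 2·arctan(13.2 / (2 × 25.16)) = 2·arctan(0.26232) ≈ 29.3974°.

29.40°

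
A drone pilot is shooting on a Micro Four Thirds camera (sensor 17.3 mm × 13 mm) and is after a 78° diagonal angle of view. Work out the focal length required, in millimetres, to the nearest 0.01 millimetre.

Sensor diagonal = √(17.3² + 13²) = √468.2900 ≈ 21.6400 mm.
From α = 2·arctan(d/2f) we get f = d / (2·tan(α/2)).
With d = 21.6400 mm and α/2 = 39°, tan(α/2) ≈ 0.80978, so f ≈ 21.6400 / 1.61957 ≈ 13.3616 mm.

13.36 mm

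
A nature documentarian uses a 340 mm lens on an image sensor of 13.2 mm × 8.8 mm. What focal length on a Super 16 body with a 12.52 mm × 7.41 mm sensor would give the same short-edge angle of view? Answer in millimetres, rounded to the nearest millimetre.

286 mm

Equal angle of view means equal height/f ratio, so f₂ = f₁ · (height₂/height₁) = 340 × 7.41/8.8.
f₂ = 340 × 0.84205 ≈ 286.295 mm.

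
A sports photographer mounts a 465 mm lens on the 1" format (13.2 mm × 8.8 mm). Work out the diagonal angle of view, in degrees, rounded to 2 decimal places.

Sensor diagonal = √(13.2² + 8.8²) = √251.6800 ≈ 15.8644 mm.
Angle of view α = 2·arctan(d/2f) with d = 15.8644 mm and f = 465 mm.
d/2f = 0.01706; arctan(0.01706) ≈ 0.9773°, so α ≈ 1.9546°.

1.95°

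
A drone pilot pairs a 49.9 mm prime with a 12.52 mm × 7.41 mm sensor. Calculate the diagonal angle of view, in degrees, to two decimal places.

Sensor diagonal = √(12.52² + 7.41²) = √211.6585 ≈ 14.5485 mm.
Angle of view α = 2·arctan(d/2f) with d = 14.5485 mm and f = 49.9 mm.
d/2f = 0.14578; arctan(0.14578) ≈ 8.2940°, so α ≈ 16.5879°.

16.59°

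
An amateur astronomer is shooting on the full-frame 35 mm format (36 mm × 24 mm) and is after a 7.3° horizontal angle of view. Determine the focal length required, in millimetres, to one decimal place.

From α = 2·arctan(w/2f) we get f = w / (2·tan(α/2)).
With w = 36 mm and α/2 = 3.65°, tan(α/2) ≈ 0.06379, so f ≈ 36 / 0.12758 ≈ 282.1722 mm.

282.2 mm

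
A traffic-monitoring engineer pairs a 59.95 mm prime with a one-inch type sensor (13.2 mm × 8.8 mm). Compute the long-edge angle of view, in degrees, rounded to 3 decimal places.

Angle of view α = 2·arctan(w/2f) with w = 13.2 mm and f = 59.95 mm.
w/2f = 0.11009; arctan(0.11009) ≈ 6.2825°, so α ≈ 12.5650°.

12.565°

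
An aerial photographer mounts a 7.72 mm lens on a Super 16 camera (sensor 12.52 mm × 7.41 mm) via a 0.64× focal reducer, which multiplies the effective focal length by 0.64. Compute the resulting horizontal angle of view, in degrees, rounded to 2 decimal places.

103.43°

Effective focal length f = 7.72 × 0.64 = 4.9408 mm.
α = 2·arctan(12.52 / (2 × 4.9408)) = 2·arctan(1.26700) ≈ 103.4344°.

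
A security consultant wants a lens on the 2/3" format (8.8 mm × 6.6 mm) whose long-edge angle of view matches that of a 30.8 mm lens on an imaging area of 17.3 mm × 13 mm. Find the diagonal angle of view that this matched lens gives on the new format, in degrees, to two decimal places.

38.69°

Equal long-edge AOV ⇒ f₂ = f₁ · 8.8/17.3 = 30.8 × 0.50867 ≈ 15.6671 mm.
Sensor diagonal = √(8.8² + 6.6²) = √121.0000 ≈ 11.0000 mm.
Diagonal AOV on the new format = 2·arctan(11.0000 / (2 × 15.6671)) = 2·arctan(0.35106) ≈ 38.6878°.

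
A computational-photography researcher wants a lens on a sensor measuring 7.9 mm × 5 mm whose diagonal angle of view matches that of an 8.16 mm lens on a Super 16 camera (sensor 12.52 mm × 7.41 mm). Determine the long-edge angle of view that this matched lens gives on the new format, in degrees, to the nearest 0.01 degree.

Sensor diagonal = √(12.52² + 7.41²) = √211.6585 ≈ 14.5485 mm.
Sensor diagonal = √(7.9² + 5²) = √87.4100 ≈ 9.3493 mm.
Equal diagonal AOV ⇒ f₂ = f₁ · 9.3493/14.5485 = 8.16 × 0.64263 ≈ 5.2439 mm.
Long-edge AOV on the new format = 2·arctan(7.9 / (2 × 5.2439)) = 2·arctan(0.75326) ≈ 73.9784°.

73.98°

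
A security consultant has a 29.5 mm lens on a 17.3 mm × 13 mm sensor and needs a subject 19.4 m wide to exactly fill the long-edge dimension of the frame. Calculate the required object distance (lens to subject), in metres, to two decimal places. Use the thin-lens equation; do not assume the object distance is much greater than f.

W: 19.4 m = 19400 mm.
Magnification m = w/W = dᵢ/dₒ; combined with 1/f = 1/dₒ + 1/dᵢ this gives dₒ = f·(1 + W/w).
dₒ = 29.5 mm × (1 + 19400/17.3) = 29.5 × 1122.3873 ≈ 33110.425 mm = 33.1104 m.

33.11 m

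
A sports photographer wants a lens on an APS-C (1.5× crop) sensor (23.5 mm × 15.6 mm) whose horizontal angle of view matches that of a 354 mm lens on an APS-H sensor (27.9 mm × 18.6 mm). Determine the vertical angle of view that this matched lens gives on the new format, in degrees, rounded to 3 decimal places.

2.997°

Equal horizontal AOV ⇒ f₂ = f₁ · 23.5/27.9 = 354 × 0.84229 ≈ 298.1720 mm.
Vertical AOV on the new format = 2·arctan(15.6 / (2 × 298.1720)) = 2·arctan(0.02616) ≈ 2.9970°.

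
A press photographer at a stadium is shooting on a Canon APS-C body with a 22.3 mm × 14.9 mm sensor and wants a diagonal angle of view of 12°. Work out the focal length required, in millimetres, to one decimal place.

Sensor diagonal = √(22.3² + 14.9²) = √719.3000 ≈ 26.8198 mm.
From α = 2·arctan(d/2f) we get f = d / (2·tan(α/2)).
With d = 26.8198 mm and α/2 = 6°, tan(α/2) ≈ 0.10510, so f ≈ 26.8198 / 0.21021 ≈ 127.5865 mm.

127.6 mm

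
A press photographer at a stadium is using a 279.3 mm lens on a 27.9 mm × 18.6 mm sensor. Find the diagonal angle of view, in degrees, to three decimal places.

6.870°

Sensor diagonal = √(27.9² + 18.6²) = √1124.3700 ≈ 33.5316 mm.
Angle of view α = 2·arctan(d/2f) with d = 33.5316 mm and f = 279.3 mm.
d/2f = 0.06003; arctan(0.06003) ≈ 3.4352°, so α ≈ 6.8705°.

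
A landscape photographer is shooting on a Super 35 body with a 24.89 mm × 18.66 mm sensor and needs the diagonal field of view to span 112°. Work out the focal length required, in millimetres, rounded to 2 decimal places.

Sensor diagonal = √(24.89² + 18.66²) = √967.7077 ≈ 31.1080 mm.
From α = 2·arctan(d/2f) we get f = d / (2·tan(α/2)).
With d = 31.1080 mm and α/2 = 56°, tan(α/2) ≈ 1.48256, so f ≈ 31.1080 / 2.96512 ≈ 10.4913 mm.

10.49 mm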